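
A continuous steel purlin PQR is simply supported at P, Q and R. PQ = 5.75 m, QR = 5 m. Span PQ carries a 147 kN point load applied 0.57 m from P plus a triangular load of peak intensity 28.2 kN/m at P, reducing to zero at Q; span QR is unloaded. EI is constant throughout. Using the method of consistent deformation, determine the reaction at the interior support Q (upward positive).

R_Q = 60.77 kN

Release continuity at Q by inserting a hinge; the redundant is the internal moment M_Q. The primary structure is two simply-supported spans PQ and QR.
Discontinuity in slope at Q on the released structure — sum the simple-span end rotations:
  span PQ: point load 147 at a = 0.57: Pab(L + a)/(6LEI) = 79.51/EI
  span PQ: triangular load, peak 28.2: 7w₀L³/(360EI) = 104.2/EI
  relative rotation θ_0 = (183.8 + 0)/EI = 183.8/EI
A unit hogging moment at Q produces rotation L₁/(3EI) + L₂/(3EI) = 3.583/EI.
Compatibility: M_Q·(L₁+L₂)/(3EI) = θ_0, giving M_Q = 51.28 kN·m (hogging).
Span PQ, ΣM about P with M_Q applied at Q: R_Q^{PQ}·5.75 = 239.2 + 51.28, so R_Q^{PQ} = 50.52 kN and R_P = 228.1 − 50.52 = 177.6 kN.
Span QR, ΣM about R: R_Q^{QR}·5 = 0 + 51.28, so R_Q^{QR} = 10.26 kN and R_R = 0 − 10.26 = -10.26 kN.
R_Q = 50.52 + 10.26 = 60.77 kN.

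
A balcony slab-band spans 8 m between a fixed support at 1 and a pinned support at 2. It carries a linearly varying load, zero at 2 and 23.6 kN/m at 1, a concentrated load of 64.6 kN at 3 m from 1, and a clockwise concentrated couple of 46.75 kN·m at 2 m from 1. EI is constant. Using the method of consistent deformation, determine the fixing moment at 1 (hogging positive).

M_1 = 215.2 kN·m

Release the roller at 2. Primary structure: cantilever fixed at 1.
Free-end deflection of the primary structure under the applied loading (downward +):
  triangular load, peak 23.6 at the fixed end: w₀L⁴/(30EI) = 3222/EI
  point load 64.6 at a = 3: Pa²(3L − a)/(6EI) = 2035/EI
  clockwise couple 46.75 at a = 2: M₀a(2L − a)/(2EI) = 654.5/EI
  δ_0 = 5912/EI
Flexibility coefficient — unit upward force at 2: δ_{22} = L³/(3EI) = 170.7/EI.
The prop prevents deflection at 2: R_2 = δ_0/δ_{22} = 5912/170.7 = 34.64 kN.
Moment equilibrium about 1: M_1 = Σ(load moments about 1) − R_2·L = 492.3 − 34.64×8 = 215.2 kN·m.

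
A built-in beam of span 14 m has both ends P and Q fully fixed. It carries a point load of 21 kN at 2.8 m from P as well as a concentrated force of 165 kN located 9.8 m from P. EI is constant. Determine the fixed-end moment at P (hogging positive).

Take the two fixed-end moments M_P, M_Q as redundants; the released structure is the simple span PQ.
End rotations of the released simple span under the applied load (×1/EI):
  at P: point load 21 at a = 2.8: Pab(L + b)/(6LEI) = 197.6/EI
  at Q: point load 21 at a = 2.8: Pab(L + a)/(6LEI) = 131.7/EI
  at P: point load 165 at a = 9.8: Pab(L + b)/(6LEI) = 1471/EI
  at Q: point load 165 at a = 9.8: Pab(L + a)/(6LEI) = 1924/EI
  θ_P0 = 1669/EI,  θ_Q0 = 2056/EI
Flexibility coefficients: a unit moment at one end gives L/(3EI) there and L/(6EI) at the far end, so f₁₁ = f₂₂ = 4.667/EI and f₁₂ = f₂₁ = 2.333/EI.
Compatibility — zero rotation at each built-in end:
  4.667 M_P + 2.333 M_Q = 1669
  2.333 M_P + 4.667 M_Q = 2056
Solving the pair gives M_P = 183.2 kN·m and M_Q = 349 kN·m (hogging).

M_P = 183.2 kN·m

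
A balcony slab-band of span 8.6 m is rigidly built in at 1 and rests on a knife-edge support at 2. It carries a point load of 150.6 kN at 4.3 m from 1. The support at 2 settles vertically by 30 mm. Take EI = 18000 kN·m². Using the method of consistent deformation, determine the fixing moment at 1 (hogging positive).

M_1 = 264.7 kN·m

Choose R_2 as the redundant. The primary structure is the cantilever fixed at 1.
Primary-structure tip deflection at 2 by superposition:
  point load 150.6 at a = 4.3: Pa²(3L − a)/(6EI) = 9978/EI
Tip deflection under a unit load at 2: L³/(3EI) = 212/EI.
With EI = 18000 kN·m²: δ_0 = 0.55434 m and δ_{22} = 0.011779 m/kN.
Compatibility — the beam at 2 must follow the support down by 0.03 m: δ_0 − R_2·δ_{22} = 0.03, so R_2 = (0.55434 − 0.03)/0.011779 = 44.52 kN.
Moment equilibrium about 1: M_1 = Σ(load moments about 1) − R_2·L = 647.6 − 44.52×8.6 = 264.7 kN·m.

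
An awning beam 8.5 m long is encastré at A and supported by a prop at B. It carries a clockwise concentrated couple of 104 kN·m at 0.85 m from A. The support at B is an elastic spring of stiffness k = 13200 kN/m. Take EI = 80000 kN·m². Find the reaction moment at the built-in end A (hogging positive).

M_A = 75.21 kN·m

Choose R_B as the redundant. The primary structure is the cantilever fixed at A.
Deflection at B on the released cantilever, summing each load's contribution:
  clockwise couple 104 at a = 0.85: M₀a(2L − a)/(2EI) = 713.8/EI
Flexibility coefficient — unit upward force at B: δ_{BB} = L³/(3EI) = 204.7/EI.
With EI = 80000 kN·m²: δ_0 = 0.008923 m and δ_{BB} = 0.002559 m/kN.
Compatibility — the spring shortens by R_B/k under the reaction it provides: δ_0 − R_B·δ_{BB} = R_B/k. With 1/k = 0.000076 m/kN, R_B = δ_0 / (δ_{BB} + 1/k) = 0.008923 / (0.002559 + 0.000076) = 3.387 kN.
Moment equilibrium about A: M_A = Σ(load moments about A) − R_B·L = 104 − 3.387×8.5 = 75.21 kN·m.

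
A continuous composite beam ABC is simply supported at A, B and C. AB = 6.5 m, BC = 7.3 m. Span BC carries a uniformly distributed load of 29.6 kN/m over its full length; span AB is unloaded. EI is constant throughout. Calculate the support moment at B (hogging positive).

Take M_B as the redundant. Released structure: two simple spans AB and BC with a hinge at B.
End slopes at the hinge B, treating each span as simply supported:
  span BC: UDL 29.6: wL³/(24EI) = 479.8/EI
  relative rotation θ_0 = (0 + 479.8)/EI = 479.8/EI
A unit hogging moment at B produces rotation L₁/(3EI) + L₂/(3EI) = 4.6/EI.
Slope continuity at B: θ_0 = M_B·4.6/EI, so M_B = 479.8/4.6 = 104.3 kN·m (hogging).

M_B = 104.3 kN·m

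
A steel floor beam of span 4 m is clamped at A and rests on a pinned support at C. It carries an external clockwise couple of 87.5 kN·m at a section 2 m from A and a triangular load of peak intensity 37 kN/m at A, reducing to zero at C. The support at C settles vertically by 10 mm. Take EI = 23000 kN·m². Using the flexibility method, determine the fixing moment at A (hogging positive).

M_A = 71.65 kN·m

Take the reaction at C as the redundant and release it; the primary structure is a cantilever fixed at A.
Primary-structure tip deflection at C by superposition:
  clockwise couple 87.5 at a = 2: M₀a(2L − a)/(2EI) = 525/EI
  triangular load, peak 37 at the fixed end: w₀L⁴/(30EI) = 315.7/EI
  δ_0 = 840.7/EI
Flexibility coefficient — unit upward force at C: δ_{CC} = L³/(3EI) = 21.33/EI.
With EI = 23000 kN·m²: δ_0 = 0.036554 m and δ_{CC} = 0.000928 m/kN.
Compatibility — the beam at C must follow the support down by 0.01 m: δ_0 − R_C·δ_{CC} = 0.01, so R_C = (0.036554 − 0.01)/0.000928 = 28.63 kN.
Moment equilibrium about A: M_A = Σ(load moments about A) − R_C·L = 186.2 − 28.63×4 = 71.65 kN·m.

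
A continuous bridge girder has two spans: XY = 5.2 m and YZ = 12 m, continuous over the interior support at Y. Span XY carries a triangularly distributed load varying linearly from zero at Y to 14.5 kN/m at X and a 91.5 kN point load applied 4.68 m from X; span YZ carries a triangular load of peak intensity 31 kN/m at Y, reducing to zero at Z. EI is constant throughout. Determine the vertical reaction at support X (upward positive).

Release continuity at Y by inserting a hinge; the redundant is the internal moment M_Y. The primary structure is two simply-supported spans XY and YZ.
Discontinuity in slope at Y on the released structure — sum the simple-span end rotations:
  span XY: triangular load, peak 14.5: 7w₀L³/(360EI) = 39.64/EI
  span XY: point load 91.5 at a = 4.68: Pab(L + a)/(6LEI) = 70.51/EI
  span YZ: triangular load, peak 31: w₀L³/(45EI) = 1190/EI
  relative rotation θ_0 = (110.2 + 1190)/EI = 1301/EI
A unit hogging moment at Y produces rotation L₁/(3EI) + L₂/(3EI) = 5.733/EI.
Compatibility: M_Y·(L₁+L₂)/(3EI) = θ_0, giving M_Y = 226.8 kN·m (hogging).
Span XY, ΣM about X with M_Y applied at Y: R_Y^{XY}·5.2 = 493.6 + 226.8, so R_Y^{XY} = 138.5 kN and R_X = 129.2 − 138.5 = -9.34 kN.

R_X = -9.34 kN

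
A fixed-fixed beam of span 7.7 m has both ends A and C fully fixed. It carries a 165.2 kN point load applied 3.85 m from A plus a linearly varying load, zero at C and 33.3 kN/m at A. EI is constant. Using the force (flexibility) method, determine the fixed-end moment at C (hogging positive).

Release both end moments; the primary structure is a simply-supported span AC with redundants M_A and M_C.
Simple-span end rotations at A and C under the given loads:
  at A: point load 165.2 at a = 3.85: Pab(L + b)/(6LEI) = 612.2/EI
  at C: point load 165.2 at a = 3.85: Pab(L + a)/(6LEI) = 612.2/EI
  at A: triangular load, peak 33.3: w₀L³/(45EI) = 337.8/EI
  at C: triangular load, peak 33.3: 7w₀L³/(360EI) = 295.6/EI
  θ_A0 = 950/EI,  θ_C0 = 907.8/EI
Flexibility coefficients: a unit moment at one end gives L/(3EI) there and L/(6EI) at the far end, so f₁₁ = f₂₂ = 2.567/EI and f₁₂ = f₂₁ = 1.283/EI.
Compatibility — zero rotation at each built-in end:
  2.567 M_A + 1.283 M_C = 950
  1.283 M_A + 2.567 M_C = 907.8
Solving the pair gives M_A = 257.7 kN·m and M_C = 224.8 kN·m (hogging).

M_C = 224.8 kN·m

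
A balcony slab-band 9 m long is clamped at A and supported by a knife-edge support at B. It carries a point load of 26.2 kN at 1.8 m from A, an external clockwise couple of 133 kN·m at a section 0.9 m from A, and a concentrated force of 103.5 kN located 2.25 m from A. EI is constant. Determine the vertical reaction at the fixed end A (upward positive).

Remove the prop at B; the released (primary) structure is a cantilever built in at A.
Downward deflection at the released point B due to the loads:
  point load 26.2 at a = 1.8: Pa²(3L − a)/(6EI) = 356.5/EI
  clockwise couple 133 at a = 0.9: M₀a(2L − a)/(2EI) = 1023/EI
  point load 103.5 at a = 2.25: Pa²(3L − a)/(6EI) = 2161/EI
  δ_0 = 3541/EI
Tip deflection under a unit load at B: L³/(3EI) = 243/EI.
The prop prevents deflection at B: R_B = δ_0/δ_{BB} = 3541/243 = 14.57 kN.
Vertical equilibrium: R_A = ΣP − R_B = 129.7 − 14.57 = 115.1 kN.

R_A = 115.1 kN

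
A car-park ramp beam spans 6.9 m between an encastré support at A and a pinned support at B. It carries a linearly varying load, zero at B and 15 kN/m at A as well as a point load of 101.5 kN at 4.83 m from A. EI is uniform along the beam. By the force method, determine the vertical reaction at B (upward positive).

Choose R_B as the redundant. The primary structure is the cantilever fixed at A.
Free-end deflection of the primary structure under the applied loading (downward +):
  triangular load, peak 15 at the fixed end: w₀L⁴/(30EI) = 1133/EI
  point load 101.5 at a = 4.83: Pa²(3L − a)/(6EI) = 6263/EI
  δ_0 = 7396/EI
Flexibility coefficient — unit upward force at B: δ_{BB} = L³/(3EI) = 109.5/EI.
Compatibility at B: δ_0 − R_B·δ_{BB} = 0, so R_B = 7396/109.5 = 67.55 kN.

R_B = 67.55 kN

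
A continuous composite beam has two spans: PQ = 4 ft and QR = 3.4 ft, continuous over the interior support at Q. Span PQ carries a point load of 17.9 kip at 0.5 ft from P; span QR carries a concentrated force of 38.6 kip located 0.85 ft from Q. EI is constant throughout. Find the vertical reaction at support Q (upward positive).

R_Q = 37.87 kip

Take M_Q as the redundant. Released structure: two simple spans PQ and QR with a hinge at Q.
Discontinuity in slope at Q on the released structure — sum the simple-span end rotations:
  span PQ: point load 17.9 at a = 0.5: Pab(L + a)/(6LEI) = 5.873/EI
  span QR: point load 38.6 at a = 0.85: Pab(L + b)/(6LEI) = 24.4/EI
  relative rotation θ_0 = (5.873 + 24.4)/EI = 30.28/EI
A unit hogging moment at Q produces rotation L₁/(3EI) + L₂/(3EI) = 2.467/EI.
Compatibility: M_Q·(L₁+L₂)/(3EI) = θ_0, giving M_Q = 12.27 kip·ft (hogging).
Span PQ, ΣM about P with M_Q applied at Q: R_Q^{PQ}·4 = 8.95 + 12.27, so R_Q^{PQ} = 5.306 kip and R_P = 17.9 − 5.306 = 12.59 kip.
Span QR, ΣM about R: R_Q^{QR}·3.4 = 98.43 + 12.27, so R_Q^{QR} = 32.56 kip and R_R = 38.6 − 32.56 = 6.04 kip.
R_Q = 5.306 + 32.56 = 37.87 kip.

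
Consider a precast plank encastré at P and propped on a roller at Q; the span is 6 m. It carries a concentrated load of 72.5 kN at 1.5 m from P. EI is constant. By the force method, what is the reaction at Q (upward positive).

Remove the prop at Q; the released (primary) structure is a cantilever built in at P.
Deflection at Q on the released cantilever, summing each load's contribution:
  point load 72.5 at a = 1.5: Pa²(3L − a)/(6EI) = 448.6/EI
Tip deflection under a unit load at Q: L³/(3EI) = 72/EI.
The prop prevents deflection at Q: R_Q = δ_0/δ_{QQ} = 448.6/72 = 6.23 kN.

R_Q = 6.23 kN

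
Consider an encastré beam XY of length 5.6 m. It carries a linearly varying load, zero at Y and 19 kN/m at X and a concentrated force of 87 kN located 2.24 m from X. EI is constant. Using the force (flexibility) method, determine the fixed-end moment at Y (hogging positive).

Release both end moments; the primary structure is a simply-supported span XY with redundants M_X and M_Y.
On the primary (simply-supported) span, the end slopes from the loading are:
  at X: triangular load, peak 19: w₀L³/(45EI) = 74.15/EI
  at Y: triangular load, peak 19: 7w₀L³/(360EI) = 64.88/EI
  at X: point load 87 at a = 2.24: Pab(L + b)/(6LEI) = 174.6/EI
  at Y: point load 87 at a = 2.24: Pab(L + a)/(6LEI) = 152.8/EI
  θ_X0 = 248.8/EI,  θ_Y0 = 217.7/EI
Flexibility coefficients: a unit moment at one end gives L/(3EI) there and L/(6EI) at the far end, so f₁₁ = f₂₂ = 1.867/EI and f₁₂ = f₂₁ = 0.9333/EI.
Compatibility — zero rotation at each built-in end:
  1.867 M_X + 0.9333 M_Y = 248.8
  0.9333 M_X + 1.867 M_Y = 217.7
Solving the pair gives M_X = 99.95 kN·m and M_Y = 66.63 kN·m (hogging).

M_Y = 66.63 kN·m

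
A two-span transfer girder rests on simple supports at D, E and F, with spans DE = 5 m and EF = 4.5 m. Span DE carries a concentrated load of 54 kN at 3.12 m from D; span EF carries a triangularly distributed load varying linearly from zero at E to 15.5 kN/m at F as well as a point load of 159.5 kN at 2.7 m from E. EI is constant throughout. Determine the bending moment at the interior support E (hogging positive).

M_E = 92.86 kN·m

Take M_E as the redundant. Released structure: two simple spans DE and EF with a hinge at E.
Rotations at E on the released spans (each span's end-slope, ×1/EI):
  span DE: point load 54 at a = 3.12: Pab(L + a)/(6LEI) = 85.73/EI
  span EF: triangular load, peak 15.5: 7w₀L³/(360EI) = 27.46/EI
  span EF: point load 159.5 at a = 2.7: Pab(L + b)/(6LEI) = 180.9/EI
  relative rotation θ_0 = (85.73 + 208.3)/EI = 294.1/EI
A unit hogging moment at E produces rotation L₁/(3EI) + L₂/(3EI) = 3.167/EI.
Compatibility: M_E·(L₁+L₂)/(3EI) = θ_0, giving M_E = 92.86 kN·m (hogging).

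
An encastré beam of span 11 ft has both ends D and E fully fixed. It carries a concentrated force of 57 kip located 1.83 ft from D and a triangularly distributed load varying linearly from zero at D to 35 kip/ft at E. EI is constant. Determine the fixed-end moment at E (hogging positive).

Release both end moments; the primary structure is a simply-supported span DE with redundants M_D and M_E.
On the primary (simply-supported) span, the end slopes from the loading are:
  at D: point load 57 at a = 1.83: Pab(L + b)/(6LEI) = 292.3/EI
  at E: point load 57 at a = 1.83: Pab(L + a)/(6LEI) = 185.9/EI
  at D: triangular load, peak 35: 7w₀L³/(360EI) = 905.8/EI
  at E: triangular load, peak 35: w₀L³/(45EI) = 1035/EI
  θ_D0 = 1198/EI,  θ_E0 = 1221/EI
Flexibility coefficients: a unit moment at one end gives L/(3EI) there and L/(6EI) at the far end, so f₁₁ = f₂₂ = 3.667/EI and f₁₂ = f₂₁ = 1.833/EI.
Compatibility — zero rotation at each built-in end:
  3.667 M_D + 1.833 M_E = 1198
  1.833 M_D + 3.667 M_E = 1221
Solving the pair gives M_D = 213.7 kip·ft and M_E = 226.2 kip·ft (hogging).

M_E = 226.2 kip·ft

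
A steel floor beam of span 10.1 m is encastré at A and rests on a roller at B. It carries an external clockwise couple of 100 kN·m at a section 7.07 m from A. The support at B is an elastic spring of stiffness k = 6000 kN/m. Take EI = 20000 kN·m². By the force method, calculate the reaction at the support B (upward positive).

Choose R_B as the redundant. The primary structure is the cantilever fixed at A.
Free-end deflection of the primary structure under the applied loading (downward +):
  clockwise couple 100 at a = 7.07: M₀a(2L − a)/(2EI) = 4641/EI
Flexibility coefficient — unit upward force at B: δ_{BB} = L³/(3EI) = 343.4/EI.
With EI = 20000 kN·m²: δ_0 = 0.23207 m and δ_{BB} = 0.017172 m/kN.
Compatibility — the spring shortens by R_B/k under the reaction it provides: δ_0 − R_B·δ_{BB} = R_B/k. With 1/k = 0.000167 m/kN, R_B = δ_0 / (δ_{BB} + 1/k) = 0.23207 / (0.017172 + 0.000167) = 13.38 kN.

R_B = 13.38 kN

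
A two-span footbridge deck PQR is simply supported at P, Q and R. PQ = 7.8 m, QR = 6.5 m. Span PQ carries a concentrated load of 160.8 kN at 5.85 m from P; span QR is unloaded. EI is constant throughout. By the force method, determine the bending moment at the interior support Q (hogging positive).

M_Q = 112.2 kN·m

Take M_Q as the redundant. Released structure: two simple spans PQ and QR with a hinge at Q.
Discontinuity in slope at Q on the released structure — sum the simple-span end rotations:
  span PQ: point load 160.8 at a = 5.85: Pab(L + a)/(6LEI) = 535/EI
  relative rotation θ_0 = (535 + 0)/EI = 535/EI
A unit hogging moment at Q produces rotation L₁/(3EI) + L₂/(3EI) = 4.767/EI.
Slope continuity at Q: θ_0 = M_Q·4.767/EI, so M_Q = 535/4.767 = 112.2 kN·m (hogging).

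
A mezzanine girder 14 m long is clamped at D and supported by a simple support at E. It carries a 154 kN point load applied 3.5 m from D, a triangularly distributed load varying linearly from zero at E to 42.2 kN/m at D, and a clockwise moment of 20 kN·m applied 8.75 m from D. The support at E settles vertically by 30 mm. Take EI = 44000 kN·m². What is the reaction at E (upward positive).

R_E = 72.71 kN

Choose R_E as the redundant. The primary structure is the cantilever fixed at D.
Downward deflection at the released point E due to the loads:
  point load 154 at a = 3.5: Pa²(3L − a)/(6EI) = 12105/EI
  triangular load, peak 42.2 at the fixed end: w₀L⁴/(30EI) = 54039/EI
  clockwise couple 20 at a = 8.75: M₀a(2L − a)/(2EI) = 1684/EI
  δ_0 = 67828/EI
Flexibility coefficient — unit upward force at E: δ_{EE} = L³/(3EI) = 914.7/EI.
With EI = 44000 kN·m²: δ_0 = 1.5415 m and δ_{EE} = 0.020788 m/kN.
Compatibility — the beam at E must follow the support down by 0.03 m: δ_0 − R_E·δ_{EE} = 0.03, so R_E = (1.5415 − 0.03)/0.020788 = 72.71 kN.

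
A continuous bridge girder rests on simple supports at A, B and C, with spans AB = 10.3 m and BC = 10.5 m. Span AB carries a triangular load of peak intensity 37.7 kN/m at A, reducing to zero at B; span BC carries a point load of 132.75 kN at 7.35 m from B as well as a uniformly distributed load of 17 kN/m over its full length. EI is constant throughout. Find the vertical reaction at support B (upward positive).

Release continuity at B by inserting a hinge; the redundant is the internal moment M_B. The primary structure is two simply-supported spans AB and BC.
End slopes at the hinge B, treating each span as simply supported:
  span AB: triangular load, peak 37.7: 7w₀L³/(360EI) = 801/EI
  span BC: point load 132.75 at a = 7.35: Pab(L + b)/(6LEI) = 665.9/EI
  span BC: UDL 17: wL³/(24EI) = 820/EI
  relative rotation θ_0 = (801 + 1486)/EI = 2287/EI
A unit hogging moment at B produces rotation L₁/(3EI) + L₂/(3EI) = 6.933/EI.
Compatibility: M_B·(L₁+L₂)/(3EI) = θ_0, giving M_B = 329.8 kN·m (hogging).
Span AB, ΣM about A with M_B applied at B: R_B^{AB}·10.3 = 666.6 + 329.8, so R_B^{AB} = 96.74 kN and R_A = 194.2 − 96.74 = 97.41 kN.
Span BC, ΣM about C: R_B^{BC}·10.5 = 1355 + 329.8, so R_B^{BC} = 160.5 kN and R_C = 311.2 − 160.5 = 150.8 kN.
R_B = 96.74 + 160.5 = 257.2 kN.

R_B = 257.2 kN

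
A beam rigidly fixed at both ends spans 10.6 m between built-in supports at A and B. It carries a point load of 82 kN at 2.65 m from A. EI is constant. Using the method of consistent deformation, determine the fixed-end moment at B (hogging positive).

Release both end moments; the primary structure is a simply-supported span AB with redundants M_A and M_B.
End rotations of the released simple span under the applied load (×1/EI):
  at A: point load 82 at a = 2.65: Pab(L + b)/(6LEI) = 503.9/EI
  at B: point load 82 at a = 2.65: Pab(L + a)/(6LEI) = 359.9/EI
  θ_A0 = 503.9/EI,  θ_B0 = 359.9/EI
Flexibility coefficients: a unit moment at one end gives L/(3EI) there and L/(6EI) at the far end, so f₁₁ = f₂₂ = 3.533/EI and f₁₂ = f₂₁ = 1.767/EI.
Compatibility — zero rotation at each built-in end:
  3.533 M_A + 1.767 M_B = 503.9
  1.767 M_A + 3.533 M_B = 359.9
Solving the pair gives M_A = 122.2 kN·m and M_B = 40.74 kN·m (hogging).

M_B = 40.74 kN·m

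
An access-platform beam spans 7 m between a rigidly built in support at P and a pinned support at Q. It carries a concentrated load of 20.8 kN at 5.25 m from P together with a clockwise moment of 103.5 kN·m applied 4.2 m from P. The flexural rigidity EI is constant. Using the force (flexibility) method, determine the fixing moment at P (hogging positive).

M_P = -9.848 kN·m

Choose R_Q as the redundant. The primary structure is the cantilever fixed at P.
Primary-structure tip deflection at Q by superposition:
  point load 20.8 at a = 5.25: Pa²(3L − a)/(6EI) = 1505/EI
  clockwise couple 103.5 at a = 4.2: M₀a(2L − a)/(2EI) = 2130/EI
  δ_0 = 3635/EI
Tip deflection under a unit load at Q: L³/(3EI) = 114.3/EI.
The prop prevents deflection at Q: R_Q = δ_0/δ_{QQ} = 3635/114.3 = 31.79 kN.
Moment equilibrium about P: M_P = Σ(load moments about P) − R_Q·L = 212.7 − 31.79×7 = -9.848 kN·m.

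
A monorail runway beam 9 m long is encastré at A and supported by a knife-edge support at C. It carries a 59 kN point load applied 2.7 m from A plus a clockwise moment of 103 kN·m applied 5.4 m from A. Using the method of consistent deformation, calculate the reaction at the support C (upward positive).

Release the roller at C. Primary structure: cantilever fixed at A.
Deflection at C on the released cantilever, summing each load's contribution:
  point load 59 at a = 2.7: Pa²(3L − a)/(6EI) = 1742/EI
  clockwise couple 103 at a = 5.4: M₀a(2L − a)/(2EI) = 3504/EI
  δ_0 = 5246/EI
Tip deflection under a unit load at C: L³/(3EI) = 243/EI.
Compatibility at C: δ_0 − R_C·δ_{CC} = 0, so R_C = 5246/243 = 21.59 kN.

R_C = 21.59 kN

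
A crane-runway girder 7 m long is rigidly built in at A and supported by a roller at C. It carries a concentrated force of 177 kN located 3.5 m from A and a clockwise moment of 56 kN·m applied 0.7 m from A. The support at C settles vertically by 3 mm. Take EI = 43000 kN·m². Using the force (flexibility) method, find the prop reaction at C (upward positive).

Release the roller at C. Primary structure: cantilever fixed at A.
Free-end deflection of the primary structure under the applied loading (downward +):
  point load 177 at a = 3.5: Pa²(3L − a)/(6EI) = 6324/EI
  clockwise couple 56 at a = 0.7: M₀a(2L − a)/(2EI) = 260.7/EI
  δ_0 = 6585/EI
Tip deflection under a unit load at C: L³/(3EI) = 114.3/EI.
With EI = 43000 kN·m²: δ_0 = 0.15313 m and δ_{CC} = 0.002659 m/kN.
Compatibility — the beam at C must follow the support down by 0.003 m: δ_0 − R_C·δ_{CC} = 0.003, so R_C = (0.15313 − 0.003)/0.002659 = 56.46 kN.

R_C = 56.46 kN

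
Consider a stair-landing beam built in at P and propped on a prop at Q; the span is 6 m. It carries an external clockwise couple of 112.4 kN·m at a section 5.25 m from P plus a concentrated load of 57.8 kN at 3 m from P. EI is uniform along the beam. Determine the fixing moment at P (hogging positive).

Take the reaction at Q as the redundant and release it; the primary structure is a cantilever fixed at P.
Free-end deflection of the primary structure under the applied loading (downward +):
  clockwise couple 112.4 at a = 5.25: M₀a(2L − a)/(2EI) = 1992/EI
  point load 57.8 at a = 3: Pa²(3L − a)/(6EI) = 1300/EI
  δ_0 = 3292/EI
Tip deflection under a unit load at Q: L³/(3EI) = 72/EI.
Compatibility at Q: δ_0 − R_Q·δ_{QQ} = 0, so R_Q = 3292/72 = 45.72 kN.
Moment equilibrium about P: M_P = Σ(load moments about P) − R_Q·L = 285.8 − 45.72×6 = 11.46 kN·m.

M_P = 11.46 kN·m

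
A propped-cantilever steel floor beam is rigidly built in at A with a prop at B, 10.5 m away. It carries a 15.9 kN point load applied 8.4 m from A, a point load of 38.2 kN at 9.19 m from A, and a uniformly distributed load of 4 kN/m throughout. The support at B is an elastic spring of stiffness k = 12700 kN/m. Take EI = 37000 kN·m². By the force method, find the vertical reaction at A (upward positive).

R_A = 38.5 kN

Take the reaction at B as the redundant and release it; the primary structure is a cantilever fixed at A.
Primary-structure tip deflection at B by superposition:
  point load 15.9 at a = 8.4: Pa²(3L − a)/(6EI) = 4319/EI
  point load 38.2 at a = 9.19: Pa²(3L − a)/(6EI) = 11996/EI
  UDL 4: wL⁴/(8EI) = 6078/EI
  δ_0 = 22393/EI
Tip deflection under a unit load at B: L³/(3EI) = 385.9/EI.
With EI = 37000 kN·m²: δ_0 = 0.60522 m and δ_{BB} = 0.010429 m/kN.
Compatibility — the spring shortens by R_B/k under the reaction it provides: δ_0 − R_B·δ_{BB} = R_B/k. With 1/k = 0.000079 m/kN, R_B = δ_0 / (δ_{BB} + 1/k) = 0.60522 / (0.010429 + 0.000079) = 57.6 kN.
Vertical equilibrium: R_A = ΣP − R_B = 96.1 − 57.6 = 38.5 kN.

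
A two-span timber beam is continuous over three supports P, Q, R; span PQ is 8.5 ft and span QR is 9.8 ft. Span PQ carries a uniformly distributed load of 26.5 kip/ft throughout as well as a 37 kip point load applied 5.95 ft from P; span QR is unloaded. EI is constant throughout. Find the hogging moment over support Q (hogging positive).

M_Q = 137.2 kip·ft

Take M_Q as the redundant. Released structure: two simple spans PQ and QR with a hinge at Q.
Discontinuity in slope at Q on the released structure — sum the simple-span end rotations:
  span PQ: UDL 26.5: wL³/(24EI) = 678.1/EI
  span PQ: point load 37 at a = 5.95: Pab(L + a)/(6LEI) = 159.1/EI
  relative rotation θ_0 = (837.2 + 0)/EI = 837.2/EI
A unit hogging moment at Q produces rotation L₁/(3EI) + L₂/(3EI) = 6.1/EI.
Compatibility: M_Q·(L₁+L₂)/(3EI) = θ_0, giving M_Q = 137.2 kip·ft (hogging).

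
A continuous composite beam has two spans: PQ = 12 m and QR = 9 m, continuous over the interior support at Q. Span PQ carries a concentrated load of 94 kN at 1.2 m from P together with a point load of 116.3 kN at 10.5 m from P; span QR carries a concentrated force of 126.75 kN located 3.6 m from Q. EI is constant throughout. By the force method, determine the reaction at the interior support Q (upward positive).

Take M_Q as the redundant. Released structure: two simple spans PQ and QR with a hinge at Q.
Discontinuity in slope at Q on the released structure — sum the simple-span end rotations:
  span PQ: point load 94 at a = 1.2: Pab(L + a)/(6LEI) = 223.3/EI
  span PQ: point load 116.3 at a = 10.5: Pab(L + a)/(6LEI) = 572.4/EI
  span QR: point load 126.75 at a = 3.6: Pab(L + b)/(6LEI) = 657.1/EI
  relative rotation θ_0 = (795.8 + 657.1)/EI = 1453/EI
A unit hogging moment at Q produces rotation L₁/(3EI) + L₂/(3EI) = 7/EI.
Compatibility: M_Q·(L₁+L₂)/(3EI) = θ_0, giving M_Q = 207.5 kN·m (hogging).
Span PQ, ΣM about P with M_Q applied at Q: R_Q^{PQ}·12 = 1334 + 207.5, so R_Q^{PQ} = 128.5 kN and R_P = 210.3 − 128.5 = 81.84 kN.
Span QR, ΣM about R: R_Q^{QR}·9 = 684.5 + 207.5, so R_Q^{QR} = 99.11 kN and R_R = 126.8 − 99.11 = 27.64 kN.
R_Q = 128.5 + 99.11 = 227.6 kN.

R_Q = 227.6 kN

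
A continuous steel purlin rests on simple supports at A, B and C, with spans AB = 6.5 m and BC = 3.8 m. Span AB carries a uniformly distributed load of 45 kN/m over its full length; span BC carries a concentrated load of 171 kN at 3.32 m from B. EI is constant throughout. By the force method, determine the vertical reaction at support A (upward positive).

Take M_B as the redundant. Released structure: two simple spans AB and BC with a hinge at B.
Rotations at B on the released spans (each span's end-slope, ×1/EI):
  span AB: UDL 45: wL³/(24EI) = 514.9/EI
  span BC: point load 171 at a = 3.32: Pab(L + b)/(6LEI) = 51.15/EI
  relative rotation θ_0 = (514.9 + 51.15)/EI = 566.1/EI
A unit hogging moment at B produces rotation L₁/(3EI) + L₂/(3EI) = 3.433/EI.
Compatibility: M_B·(L₁+L₂)/(3EI) = θ_0, giving M_B = 164.9 kN·m (hogging).
Span AB, ΣM about A with M_B applied at B: R_B^{AB}·6.5 = 950.6 + 164.9, so R_B^{AB} = 171.6 kN and R_A = 292.5 − 171.6 = 120.9 kN.

R_A = 120.9 kN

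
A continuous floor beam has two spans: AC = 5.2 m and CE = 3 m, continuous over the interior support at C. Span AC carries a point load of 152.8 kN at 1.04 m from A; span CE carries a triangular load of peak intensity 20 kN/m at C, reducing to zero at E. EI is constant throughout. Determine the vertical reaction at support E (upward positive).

R_E = -7.587 kN

Release continuity at C by inserting a hinge; the redundant is the internal moment M_C. The primary structure is two simply-supported spans AC and CE.
Rotations at C on the released spans (each span's end-slope, ×1/EI):
  span AC: point load 152.8 at a = 1.04: Pab(L + a)/(6LEI) = 132.2/EI
  span CE: triangular load, peak 20: w₀L³/(45EI) = 12/EI
  relative rotation θ_0 = (132.2 + 12)/EI = 144.2/EI
A unit hogging moment at C produces rotation L₁/(3EI) + L₂/(3EI) = 2.733/EI.
Slope continuity at C: θ_0 = M_C·2.733/EI, so M_C = 144.2/2.733 = 52.76 kN·m (hogging).
Span CE, ΣM about E: R_C^{CE}·3 = 60 + 52.76, so R_C^{CE} = 37.59 kN and R_E = 30 − 37.59 = -7.587 kN.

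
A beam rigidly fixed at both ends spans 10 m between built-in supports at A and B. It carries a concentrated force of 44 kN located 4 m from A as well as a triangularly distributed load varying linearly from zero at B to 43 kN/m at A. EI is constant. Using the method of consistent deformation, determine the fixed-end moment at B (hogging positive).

Take the two fixed-end moments M_A, M_B as redundants; the released structure is the simple span AB.
End rotations of the released simple span under the applied load (×1/EI):
  at A: point load 44 at a = 4: Pab(L + b)/(6LEI) = 281.6/EI
  at B: point load 44 at a = 4: Pab(L + a)/(6LEI) = 246.4/EI
  at A: triangular load, peak 43: w₀L³/(45EI) = 955.6/EI
  at B: triangular load, peak 43: 7w₀L³/(360EI) = 836.1/EI
  θ_A0 = 1237/EI,  θ_B0 = 1083/EI
Flexibility coefficients: a unit moment at one end gives L/(3EI) there and L/(6EI) at the far end, so f₁₁ = f₂₂ = 3.333/EI and f₁₂ = f₂₁ = 1.667/EI.
Compatibility — zero rotation at each built-in end:
  3.333 M_A + 1.667 M_B = 1237
  1.667 M_A + 3.333 M_B = 1083
Solving the pair gives M_A = 278.4 kN·m and M_B = 185.6 kN·m (hogging).

M_B = 185.6 kN·m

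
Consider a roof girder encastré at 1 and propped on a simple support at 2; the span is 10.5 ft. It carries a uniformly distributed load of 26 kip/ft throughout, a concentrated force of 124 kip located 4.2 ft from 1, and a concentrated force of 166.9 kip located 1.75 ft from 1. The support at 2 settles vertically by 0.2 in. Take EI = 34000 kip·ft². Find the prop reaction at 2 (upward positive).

R_2 = 133.3 kip

Take the reaction at 2 as the redundant and release it; the primary structure is a cantilever fixed at 1.
Primary-structure tip deflection at 2 by superposition:
  UDL 26: wL⁴/(8EI) = 39504/EI
  point load 124 at a = 4.2: Pa²(3L − a)/(6EI) = 9952/EI
  point load 166.9 at a = 1.75: Pa²(3L − a)/(6EI) = 2534/EI
  δ_0 = 51991/EI
Tip deflection under a unit load at 2: L³/(3EI) = 385.9/EI.
With EI = 34000 kip·ft²: δ_0 = 1.5291 ft and δ_{22} = 0.011349 ft/kip.
Compatibility — the beam at 2 must follow the support down by 0.01667 ft: δ_0 − R_2·δ_{22} = 0.01667, so R_2 = (1.5291 − 0.01667)/0.011349 = 133.3 kip.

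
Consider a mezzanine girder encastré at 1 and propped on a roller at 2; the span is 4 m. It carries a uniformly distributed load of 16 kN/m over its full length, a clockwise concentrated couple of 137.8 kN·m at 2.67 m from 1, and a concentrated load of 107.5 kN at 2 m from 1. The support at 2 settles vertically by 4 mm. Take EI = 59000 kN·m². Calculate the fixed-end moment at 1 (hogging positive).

M_1 = 110.8 kN·m

Choose R_2 as the redundant. The primary structure is the cantilever fixed at 1.
Deflection at 2 on the released cantilever, summing each load's contribution:
  UDL 16: wL⁴/(8EI) = 512/EI
  clockwise couple 137.8 at a = 2.67: M₀a(2L − a)/(2EI) = 980.5/EI
  point load 107.5 at a = 2: Pa²(3L − a)/(6EI) = 716.7/EI
  δ_0 = 2209/EI
Tip deflection under a unit load at 2: L³/(3EI) = 21.33/EI.
With EI = 59000 kN·m²: δ_0 = 0.037444 m and δ_{22} = 0.000362 m/kN.
Compatibility — the beam at 2 must follow the support down by 0.004 m: δ_0 − R_2·δ_{22} = 0.004, so R_2 = (0.037444 − 0.004)/0.000362 = 92.49 kN.
Moment equilibrium about 1: M_1 = Σ(load moments about 1) − R_2·L = 480.8 − 92.49×4 = 110.8 kN·m.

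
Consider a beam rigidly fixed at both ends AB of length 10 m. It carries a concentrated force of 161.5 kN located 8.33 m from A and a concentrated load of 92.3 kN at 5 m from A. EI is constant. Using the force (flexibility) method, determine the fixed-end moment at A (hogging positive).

Release both end moments; the primary structure is a simply-supported span AB with redundants M_A and M_B.
End rotations of the released simple span under the applied load (×1/EI):
  at A: point load 161.5 at a = 8.33: Pab(L + b)/(6LEI) = 437/EI
  at B: point load 161.5 at a = 8.33: Pab(L + a)/(6LEI) = 686.3/EI
  at A: point load 92.3 at a = 5: Pab(L + b)/(6LEI) = 576.9/EI
  at B: point load 92.3 at a = 5: Pab(L + a)/(6LEI) = 576.9/EI
  θ_A0 = 1014/EI,  θ_B0 = 1263/EI
Flexibility coefficients: a unit moment at one end gives L/(3EI) there and L/(6EI) at the far end, so f₁₁ = f₂₂ = 3.333/EI and f₁₂ = f₂₁ = 1.667/EI.
Compatibility — zero rotation at each built-in end:
  3.333 M_A + 1.667 M_B = 1014
  1.667 M_A + 3.333 M_B = 1263
Solving the pair gives M_A = 152.9 kN·m and M_B = 302.5 kN·m (hogging).

M_A = 152.9 kN·m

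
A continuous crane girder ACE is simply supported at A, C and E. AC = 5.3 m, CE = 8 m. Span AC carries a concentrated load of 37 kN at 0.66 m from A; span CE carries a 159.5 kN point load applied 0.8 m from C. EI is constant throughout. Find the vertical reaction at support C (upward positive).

Release continuity at C by inserting a hinge; the redundant is the internal moment M_C. The primary structure is two simply-supported spans AC and CE.
Rotations at C on the released spans (each span's end-slope, ×1/EI):
  span AC: point load 37 at a = 0.66: Pab(L + a)/(6LEI) = 21.24/EI
  span CE: point load 159.5 at a = 0.8: Pab(L + b)/(6LEI) = 290.9/EI
  relative rotation θ_0 = (21.24 + 290.9)/EI = 312.2/EI
A unit hogging moment at C produces rotation L₁/(3EI) + L₂/(3EI) = 4.433/EI.
Compatibility: M_C·(L₁+L₂)/(3EI) = θ_0, giving M_C = 70.41 kN·m (hogging).
Span AC, ΣM about A with M_C applied at C: R_C^{AC}·5.3 = 24.42 + 70.41, so R_C^{AC} = 17.89 kN and R_A = 37 − 17.89 = 19.11 kN.
Span CE, ΣM about E: R_C^{CE}·8 = 1148 + 70.41, so R_C^{CE} = 152.4 kN and R_E = 159.5 − 152.4 = 7.148 kN.
R_C = 17.89 + 152.4 = 170.2 kN.

R_C = 170.2 kN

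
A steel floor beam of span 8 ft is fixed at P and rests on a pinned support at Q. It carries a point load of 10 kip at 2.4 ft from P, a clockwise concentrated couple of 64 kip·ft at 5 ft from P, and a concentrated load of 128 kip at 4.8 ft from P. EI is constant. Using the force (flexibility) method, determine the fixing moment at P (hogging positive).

M_P = 167.8 kip·ft

Take the reaction at Q as the redundant and release it; the primary structure is a cantilever fixed at P.
Deflection at Q on the released cantilever, summing each load's contribution:
  point load 10 at a = 2.4: Pa²(3L − a)/(6EI) = 207.4/EI
  clockwise couple 64 at a = 5: M₀a(2L − a)/(2EI) = 1760/EI
  point load 128 at a = 4.8: Pa²(3L − a)/(6EI) = 9437/EI
  δ_0 = 11405/EI
Flexibility coefficient — unit upward force at Q: δ_{QQ} = L³/(3EI) = 170.7/EI.
The prop prevents deflection at Q: R_Q = δ_0/δ_{QQ} = 11405/170.7 = 66.82 kip.
Moment equilibrium about P: M_P = Σ(load moments about P) − R_Q·L = 702.4 − 66.82×8 = 167.8 kip·ft.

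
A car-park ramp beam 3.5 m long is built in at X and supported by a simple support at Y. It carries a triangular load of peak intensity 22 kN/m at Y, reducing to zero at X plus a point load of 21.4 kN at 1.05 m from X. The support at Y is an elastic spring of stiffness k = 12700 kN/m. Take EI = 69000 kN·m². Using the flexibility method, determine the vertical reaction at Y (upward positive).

Remove the prop at Y; the released (primary) structure is a cantilever built in at X.
Primary-structure tip deflection at Y by superposition:
  triangular load, peak 22 at the free end: 11w₀L⁴/(120EI) = 302.6/EI
  point load 21.4 at a = 1.05: Pa²(3L − a)/(6EI) = 37.16/EI
  δ_0 = 339.8/EI
Tip deflection under a unit load at Y: L³/(3EI) = 14.29/EI.
With EI = 69000 kN·m²: δ_0 = 0.004924 m and δ_{YY} = 0.000207 m/kN.
Compatibility — the spring shortens by R_Y/k under the reaction it provides: δ_0 − R_Y·δ_{YY} = R_Y/k. With 1/k = 0.000079 m/kN, R_Y = δ_0 / (δ_{YY} + 1/k) = 0.004924 / (0.000207 + 0.000079) = 17.23 kN.

R_Y = 17.23 kN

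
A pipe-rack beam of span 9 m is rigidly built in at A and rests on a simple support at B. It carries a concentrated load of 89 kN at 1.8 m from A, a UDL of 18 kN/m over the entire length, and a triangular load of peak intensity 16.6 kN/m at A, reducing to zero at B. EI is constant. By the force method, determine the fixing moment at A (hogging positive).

M_A = 387.2 kN·m

Release the roller at B. Primary structure: cantilever fixed at A.
Free-end deflection of the primary structure under the applied loading (downward +):
  point load 89 at a = 1.8: Pa²(3L − a)/(6EI) = 1211/EI
  UDL 18: wL⁴/(8EI) = 14762/EI
  triangular load, peak 16.6 at the fixed end: w₀L⁴/(30EI) = 3630/EI
  δ_0 = 19604/EI
Flexibility coefficient — unit upward force at B: δ_{BB} = L³/(3EI) = 243/EI.
The prop prevents deflection at B: R_B = δ_0/δ_{BB} = 19604/243 = 80.67 kN.
Moment equilibrium about A: M_A = Σ(load moments about A) − R_B·L = 1113 − 80.67×9 = 387.2 kN·m.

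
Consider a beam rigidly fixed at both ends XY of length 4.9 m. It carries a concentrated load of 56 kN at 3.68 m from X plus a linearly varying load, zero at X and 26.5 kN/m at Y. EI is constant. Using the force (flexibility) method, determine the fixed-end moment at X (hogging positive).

Release both end moments; the primary structure is a simply-supported span XY with redundants M_X and M_Y.
End rotations of the released simple span under the applied load (×1/EI):
  at X: point load 56 at a = 3.68: Pab(L + b)/(6LEI) = 52.34/EI
  at Y: point load 56 at a = 3.68: Pab(L + a)/(6LEI) = 73.37/EI
  at X: triangular load, peak 26.5: 7w₀L³/(360EI) = 60.62/EI
  at Y: triangular load, peak 26.5: w₀L³/(45EI) = 69.28/EI
  θ_X0 = 113/EI,  θ_Y0 = 142.7/EI
Flexibility coefficients: a unit moment at one end gives L/(3EI) there and L/(6EI) at the far end, so f₁₁ = f₂₂ = 1.633/EI and f₁₂ = f₂₁ = 0.8167/EI.
Compatibility — zero rotation at each built-in end:
  1.633 M_X + 0.8167 M_Y = 113
  0.8167 M_X + 1.633 M_Y = 142.7
Solving the pair gives M_X = 33.98 kN·m and M_Y = 70.35 kN·m (hogging).

M_X = 33.98 kN·m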